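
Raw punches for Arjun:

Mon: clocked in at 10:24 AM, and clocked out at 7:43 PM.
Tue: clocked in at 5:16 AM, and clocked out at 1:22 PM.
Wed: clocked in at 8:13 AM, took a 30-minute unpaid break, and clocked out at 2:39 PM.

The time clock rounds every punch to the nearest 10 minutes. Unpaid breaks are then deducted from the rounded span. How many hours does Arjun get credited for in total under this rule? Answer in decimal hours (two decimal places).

Mon: in 10:24 AM→10:20 AM, out 7:43 PM→7:40 PM; 9 h 20 min
Tue: in 5:16 AM→5:20 AM, out 1:22 PM→1:20 PM; 8 h 0 min
Wed: in 8:13 AM→8:10 AM, out 2:39 PM→2:40 PM; 6 h 30 min − 30 min = 6 h 0 min
Total credited: 23 h 20 min.

23.33 hours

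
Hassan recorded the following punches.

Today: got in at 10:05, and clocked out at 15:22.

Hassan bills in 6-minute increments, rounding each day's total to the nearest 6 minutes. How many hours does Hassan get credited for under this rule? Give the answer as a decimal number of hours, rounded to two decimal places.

5.30 hours

Today: 10:05–15:22 = 5 h 17 min → rounds to 5 h 18 min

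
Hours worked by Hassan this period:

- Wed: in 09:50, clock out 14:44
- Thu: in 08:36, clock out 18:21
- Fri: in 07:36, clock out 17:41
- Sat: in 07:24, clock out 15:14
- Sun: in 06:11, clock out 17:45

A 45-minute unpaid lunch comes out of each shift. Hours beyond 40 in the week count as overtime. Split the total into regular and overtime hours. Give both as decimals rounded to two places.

Regular 40.00 hours, overtime 0.38 hours

Wed: 09:50–14:44 = 4 h 54 min; less 45 min break → 4 h 9 min
Thu: 08:36–18:21 = 9 h 45 min; less 45 min break → 9 h 0 min
Fri: 07:36–17:41 = 10 h 5 min; less 45 min break → 9 h 20 min
Sat: 07:24–15:14 = 7 h 50 min; less 45 min break → 7 h 5 min
Sun: 06:11–17:45 = 11 h 34 min; less 45 min break → 10 h 49 min
Total worked: 40 h 23 min = 40.38 h.
Threshold 40 h → overtime 0 h 23 min, regular 40 h 0 min.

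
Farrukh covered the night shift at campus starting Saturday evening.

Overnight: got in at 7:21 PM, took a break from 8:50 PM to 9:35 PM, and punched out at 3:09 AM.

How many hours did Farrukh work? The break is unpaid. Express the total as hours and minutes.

7 h 3 min

Overnight: 7:21 PM → midnight = 4 h 39 min; midnight → 3:09 AM = 3 h 9 min; span 7 h 48 min; less 45 min break → 7 h 3 min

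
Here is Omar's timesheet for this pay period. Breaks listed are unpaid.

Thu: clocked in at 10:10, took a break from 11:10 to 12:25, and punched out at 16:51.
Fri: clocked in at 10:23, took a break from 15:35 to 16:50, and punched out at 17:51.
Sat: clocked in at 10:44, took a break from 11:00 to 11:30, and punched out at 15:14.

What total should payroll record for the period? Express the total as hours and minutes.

Thu: 10:10–16:51 = 6 h 41 min; less 75 min break → 5 h 26 min
Fri: 10:23–17:51 = 7 h 28 min; less 75 min break → 6 h 13 min
Sat: 10:44–15:14 = 4 h 30 min; less 30 min break → 4 h 0 min
Total: 5 h 26 min + 6 h 13 min + 4 h 0 min = 15 h 39 min.

15 h 39 min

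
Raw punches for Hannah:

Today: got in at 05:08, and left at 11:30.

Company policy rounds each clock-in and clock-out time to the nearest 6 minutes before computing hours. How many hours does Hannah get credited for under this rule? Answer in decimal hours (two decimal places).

6.40 hours

Today: in 05:08→05:06, out 11:30→11:30; 6 h 24 min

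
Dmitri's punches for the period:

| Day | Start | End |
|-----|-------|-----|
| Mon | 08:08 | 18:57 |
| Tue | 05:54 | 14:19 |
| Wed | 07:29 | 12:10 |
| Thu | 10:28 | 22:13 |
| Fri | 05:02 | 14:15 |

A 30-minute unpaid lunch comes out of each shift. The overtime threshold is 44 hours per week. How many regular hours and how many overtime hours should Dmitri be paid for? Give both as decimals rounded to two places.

Mon: 08:08–18:57 = 10 h 49 min; less 30 min break → 10 h 19 min
Tue: 05:54–14:19 = 8 h 25 min; less 30 min break → 7 h 55 min
Wed: 07:29–12:10 = 4 h 41 min; less 30 min break → 4 h 11 min
Thu: 10:28–22:13 = 11 h 45 min; less 30 min break → 11 h 15 min
Fri: 05:02–14:15 = 9 h 13 min; less 30 min break → 8 h 43 min
Total worked: 42 h 23 min = 42.38 h.
Threshold 44 h → overtime 0 h 0 min, regular 42 h 23 min.

Regular 42.38 hours, overtime 0.00 hours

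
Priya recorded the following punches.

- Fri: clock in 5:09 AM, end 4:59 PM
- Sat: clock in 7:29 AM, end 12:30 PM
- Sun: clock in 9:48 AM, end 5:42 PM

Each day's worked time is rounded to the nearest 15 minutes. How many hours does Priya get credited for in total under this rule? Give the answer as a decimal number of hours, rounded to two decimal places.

24.75 hours

Fri: 5:09 AM–4:59 PM = 11 h 50 min → rounds to 11 h 45 min
Sat: 7:29 AM–12:30 PM = 5 h 1 min → rounds to 5 h 0 min
Sun: 9:48 AM–5:42 PM = 7 h 54 min → rounds to 8 h 0 min
Total credited: 24 h 45 min.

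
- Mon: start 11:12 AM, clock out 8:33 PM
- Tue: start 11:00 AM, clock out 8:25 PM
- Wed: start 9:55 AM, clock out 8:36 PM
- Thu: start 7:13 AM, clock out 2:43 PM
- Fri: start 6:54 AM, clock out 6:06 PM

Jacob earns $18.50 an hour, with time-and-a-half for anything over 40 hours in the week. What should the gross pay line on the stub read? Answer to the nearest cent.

Mon: 11:12 AM–8:33 PM = 9 h 21 min
Tue: 11:00 AM–8:25 PM = 9 h 25 min
Wed: 9:55 AM–8:36 PM = 10 h 41 min
Thu: 7:13 AM–2:43 PM = 7 h 30 min
Fri: 6:54 AM–6:06 PM = 11 h 12 min
Total worked: 48 h 9 min = 2889 min.
Regular 40 h 0 min = 2400 min at $18.50/h; overtime 8 h 9 min = 489 min at $27.75/h.
Pay = (2400 × $18.50 + 489 × $27.75) ÷ 60 = $966.16.

$966.16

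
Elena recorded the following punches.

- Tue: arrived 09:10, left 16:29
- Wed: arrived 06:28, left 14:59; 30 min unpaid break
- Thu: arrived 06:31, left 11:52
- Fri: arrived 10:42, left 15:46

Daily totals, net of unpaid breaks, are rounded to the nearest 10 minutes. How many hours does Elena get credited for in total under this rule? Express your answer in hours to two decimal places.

Tue: 09:10–16:29 = 7 h 19 min → rounds to 7 h 20 min
Wed: 06:28–14:59 = 8 h 31 min − 30 min = 8 h 1 min → rounds to 8 h 0 min
Thu: 06:31–11:52 = 5 h 21 min → rounds to 5 h 20 min
Fri: 10:42–15:46 = 5 h 4 min → rounds to 5 h 0 min
Total credited: 25 h 40 min.

25.67 hours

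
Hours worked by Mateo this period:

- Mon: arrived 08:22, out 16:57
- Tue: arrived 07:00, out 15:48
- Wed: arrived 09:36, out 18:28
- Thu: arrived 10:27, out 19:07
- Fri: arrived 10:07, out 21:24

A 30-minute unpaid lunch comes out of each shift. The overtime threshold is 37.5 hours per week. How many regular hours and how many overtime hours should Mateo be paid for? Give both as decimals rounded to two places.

Mon: 08:22–16:57 = 8 h 35 min; less 30 min break → 8 h 5 min
Tue: 07:00–15:48 = 8 h 48 min; less 30 min break → 8 h 18 min
Wed: 09:36–18:28 = 8 h 52 min; less 30 min break → 8 h 22 min
Thu: 10:27–19:07 = 8 h 40 min; less 30 min break → 8 h 10 min
Fri: 10:07–21:24 = 11 h 17 min; less 30 min break → 10 h 47 min
Total worked: 43 h 42 min = 43.70 h.
Threshold 37.5 h → overtime 6 h 12 min, regular 37 h 30 min.

Regular 37.50 hours, overtime 6.20 hours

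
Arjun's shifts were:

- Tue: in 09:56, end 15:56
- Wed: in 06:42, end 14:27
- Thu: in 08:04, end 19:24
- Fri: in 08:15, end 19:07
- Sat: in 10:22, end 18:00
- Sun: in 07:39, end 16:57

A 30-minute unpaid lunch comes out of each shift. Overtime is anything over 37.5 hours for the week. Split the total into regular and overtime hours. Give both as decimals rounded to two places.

Regular 37.50 hours, overtime 12.38 hours

Tue: 09:56–15:56 = 6 h 0 min; less 30 min break → 5 h 30 min
Wed: 06:42–14:27 = 7 h 45 min; less 30 min break → 7 h 15 min
Thu: 08:04–19:24 = 11 h 20 min; less 30 min break → 10 h 50 min
Fri: 08:15–19:07 = 10 h 52 min; less 30 min break → 10 h 22 min
Sat: 10:22–18:00 = 7 h 38 min; less 30 min break → 7 h 8 min
Sun: 07:39–16:57 = 9 h 18 min; less 30 min break → 8 h 48 min
Total worked: 49 h 53 min = 49.88 h.
Threshold 37.5 h → overtime 12 h 23 min, regular 37 h 30 min.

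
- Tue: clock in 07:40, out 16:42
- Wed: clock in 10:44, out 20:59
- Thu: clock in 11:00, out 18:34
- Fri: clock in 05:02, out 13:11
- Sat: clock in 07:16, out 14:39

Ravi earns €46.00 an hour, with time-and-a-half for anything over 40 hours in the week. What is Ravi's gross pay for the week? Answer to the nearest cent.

€2004.45

Tue: 07:40–16:42 = 9 h 2 min
Wed: 10:44–20:59 = 10 h 15 min
Thu: 11:00–18:34 = 7 h 34 min
Fri: 05:02–13:11 = 8 h 9 min
Sat: 07:16–14:39 = 7 h 23 min
Total worked: 42 h 23 min = 2543 min.
Regular 40 h 0 min = 2400 min at €46.00/h; overtime 2 h 23 min = 143 min at €69.00/h.
Pay = (2400 × €46.00 + 143 × €69.00) ÷ 60 = €2004.45.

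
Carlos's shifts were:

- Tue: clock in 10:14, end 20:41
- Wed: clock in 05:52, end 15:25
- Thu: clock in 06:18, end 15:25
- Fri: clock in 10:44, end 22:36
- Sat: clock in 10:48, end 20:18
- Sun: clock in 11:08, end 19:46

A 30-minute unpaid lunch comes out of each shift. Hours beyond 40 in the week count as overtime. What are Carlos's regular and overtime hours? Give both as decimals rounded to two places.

Regular 40.00 hours, overtime 16.12 hours

Tue: 10:14–20:41 = 10 h 27 min; less 30 min break → 9 h 57 min
Wed: 05:52–15:25 = 9 h 33 min; less 30 min break → 9 h 3 min
Thu: 06:18–15:25 = 9 h 7 min; less 30 min break → 8 h 37 min
Fri: 10:44–22:36 = 11 h 52 min; less 30 min break → 11 h 22 min
Sat: 10:48–20:18 = 9 h 30 min; less 30 min break → 9 h 0 min
Sun: 11:08–19:46 = 8 h 38 min; less 30 min break → 8 h 8 min
Total worked: 56 h 7 min = 56.12 h.
Threshold 40 h → overtime 16 h 7 min, regular 40 h 0 min.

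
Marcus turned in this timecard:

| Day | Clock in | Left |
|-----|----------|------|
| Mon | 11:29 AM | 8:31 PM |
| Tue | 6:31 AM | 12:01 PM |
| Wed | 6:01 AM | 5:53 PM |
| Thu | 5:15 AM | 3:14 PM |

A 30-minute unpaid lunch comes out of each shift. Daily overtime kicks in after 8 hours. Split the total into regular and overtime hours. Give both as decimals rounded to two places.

Mon: 11:29 AM–8:31 PM = 9 h 2 min; less 30 min break → 8 h 32 min
Tue: 6:31 AM–12:01 PM = 5 h 30 min; less 30 min break → 5 h 0 min
Wed: 6:01 AM–5:53 PM = 11 h 52 min; less 30 min break → 11 h 22 min
Thu: 5:15 AM–3:14 PM = 9 h 59 min; less 30 min break → 9 h 29 min
Mon reg 8 h 0 min / OT 0 h 32 min; Tue reg 5 h 0 min / OT 0 h 0 min; Wed reg 8 h 0 min / OT 3 h 22 min; Thu reg 8 h 0 min / OT 1 h 29 min.
Totals: regular 29 h 0 min, overtime 5 h 23 min.

Regular 29.00 hours, overtime 5.38 hours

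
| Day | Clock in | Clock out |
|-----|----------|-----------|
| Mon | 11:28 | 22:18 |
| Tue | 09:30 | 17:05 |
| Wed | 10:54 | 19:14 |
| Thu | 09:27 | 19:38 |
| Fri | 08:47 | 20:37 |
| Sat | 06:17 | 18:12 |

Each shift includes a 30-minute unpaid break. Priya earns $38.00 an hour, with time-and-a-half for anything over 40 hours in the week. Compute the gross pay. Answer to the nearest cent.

$2527.95

Mon: 11:28–22:18 = 10 h 50 min; less 30 min break → 10 h 20 min
Tue: 09:30–17:05 = 7 h 35 min; less 30 min break → 7 h 5 min
Wed: 10:54–19:14 = 8 h 20 min; less 30 min break → 7 h 50 min
Thu: 09:27–19:38 = 10 h 11 min; less 30 min break → 9 h 41 min
Fri: 08:47–20:37 = 11 h 50 min; less 30 min break → 11 h 20 min
Sat: 06:17–18:12 = 11 h 55 min; less 30 min break → 11 h 25 min
Total worked: 57 h 41 min = 3461 min.
Regular 40 h 0 min = 2400 min at $38.00/h; overtime 17 h 41 min = 1061 min at $57.00/h.
Pay = (2400 × $38.00 + 1061 × $57.00) ÷ 60 = $2527.95.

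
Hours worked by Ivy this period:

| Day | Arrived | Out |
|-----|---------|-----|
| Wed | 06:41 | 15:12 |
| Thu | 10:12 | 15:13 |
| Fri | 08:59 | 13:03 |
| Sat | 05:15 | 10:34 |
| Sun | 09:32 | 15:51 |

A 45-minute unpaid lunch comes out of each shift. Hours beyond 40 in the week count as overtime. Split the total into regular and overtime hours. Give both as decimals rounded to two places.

Wed: 06:41–15:12 = 8 h 31 min; less 45 min break → 7 h 46 min
Thu: 10:12–15:13 = 5 h 1 min; less 45 min break → 4 h 16 min
Fri: 08:59–13:03 = 4 h 4 min; less 45 min break → 3 h 19 min
Sat: 05:15–10:34 = 5 h 19 min; less 45 min break → 4 h 34 min
Sun: 09:32–15:51 = 6 h 19 min; less 45 min break → 5 h 34 min
Total worked: 25 h 29 min = 25.48 h.
Threshold 40 h → overtime 0 h 0 min, regular 25 h 29 min.

Regular 25.48 hours, overtime 0.00 hours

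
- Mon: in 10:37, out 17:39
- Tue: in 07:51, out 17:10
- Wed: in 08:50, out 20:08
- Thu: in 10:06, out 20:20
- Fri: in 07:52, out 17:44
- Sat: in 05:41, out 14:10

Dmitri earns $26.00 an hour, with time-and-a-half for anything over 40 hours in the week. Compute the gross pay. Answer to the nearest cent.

Mon: 10:37–17:39 = 7 h 2 min
Tue: 07:51–17:10 = 9 h 19 min
Wed: 08:50–20:08 = 11 h 18 min
Thu: 10:06–20:20 = 10 h 14 min
Fri: 07:52–17:44 = 9 h 52 min
Sat: 05:41–14:10 = 8 h 29 min
Total worked: 56 h 14 min = 3374 min.
Regular 40 h 0 min = 2400 min at $26.00/h; overtime 16 h 14 min = 974 min at $39.00/h.
Pay = (2400 × $26.00 + 974 × $39.00) ÷ 60 = $1673.10.

$1673.10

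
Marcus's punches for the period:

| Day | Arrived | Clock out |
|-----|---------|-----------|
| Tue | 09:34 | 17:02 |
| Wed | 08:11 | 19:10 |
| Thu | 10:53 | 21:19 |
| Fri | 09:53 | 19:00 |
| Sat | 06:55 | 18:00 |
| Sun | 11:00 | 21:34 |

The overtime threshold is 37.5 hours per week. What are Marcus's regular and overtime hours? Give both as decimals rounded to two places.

Regular 37.50 hours, overtime 22.15 hours

Tue: 09:34–17:02 = 7 h 28 min
Wed: 08:11–19:10 = 10 h 59 min
Thu: 10:53–21:19 = 10 h 26 min
Fri: 09:53–19:00 = 9 h 7 min
Sat: 06:55–18:00 = 11 h 5 min
Sun: 11:00–21:34 = 10 h 34 min
Total worked: 59 h 39 min = 59.65 h.
Threshold 37.5 h → overtime 22 h 9 min, regular 37 h 30 min.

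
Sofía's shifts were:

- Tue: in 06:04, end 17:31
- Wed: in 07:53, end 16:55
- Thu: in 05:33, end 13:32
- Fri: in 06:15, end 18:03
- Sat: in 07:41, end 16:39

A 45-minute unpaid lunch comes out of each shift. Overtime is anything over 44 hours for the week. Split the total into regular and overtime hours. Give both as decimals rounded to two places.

Regular 44.00 hours, overtime 1.48 hours

Tue: 06:04–17:31 = 11 h 27 min; less 45 min break → 10 h 42 min
Wed: 07:53–16:55 = 9 h 2 min; less 45 min break → 8 h 17 min
Thu: 05:33–13:32 = 7 h 59 min; less 45 min break → 7 h 14 min
Fri: 06:15–18:03 = 11 h 48 min; less 45 min break → 11 h 3 min
Sat: 07:41–16:39 = 8 h 58 min; less 45 min break → 8 h 13 min
Total worked: 45 h 29 min = 45.48 h.
Threshold 44 h → overtime 1 h 29 min, regular 44 h 0 min.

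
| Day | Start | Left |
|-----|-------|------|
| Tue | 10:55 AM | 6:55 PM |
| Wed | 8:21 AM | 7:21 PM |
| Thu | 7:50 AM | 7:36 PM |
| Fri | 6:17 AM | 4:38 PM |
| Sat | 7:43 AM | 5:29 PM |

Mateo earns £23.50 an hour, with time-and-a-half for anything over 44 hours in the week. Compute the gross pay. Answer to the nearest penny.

Tue: 10:55 AM–6:55 PM = 8 h 0 min
Wed: 8:21 AM–7:21 PM = 11 h 0 min
Thu: 7:50 AM–7:36 PM = 11 h 46 min
Fri: 6:17 AM–4:38 PM = 10 h 21 min
Sat: 7:43 AM–5:29 PM = 9 h 46 min
Total worked: 50 h 53 min = 3053 min.
Regular 44 h 0 min = 2640 min at £23.50/h; overtime 6 h 53 min = 413 min at £35.25/h.
Pay = (2640 × £23.50 + 413 × £35.25) ÷ 60 = £1276.64.

£1276.64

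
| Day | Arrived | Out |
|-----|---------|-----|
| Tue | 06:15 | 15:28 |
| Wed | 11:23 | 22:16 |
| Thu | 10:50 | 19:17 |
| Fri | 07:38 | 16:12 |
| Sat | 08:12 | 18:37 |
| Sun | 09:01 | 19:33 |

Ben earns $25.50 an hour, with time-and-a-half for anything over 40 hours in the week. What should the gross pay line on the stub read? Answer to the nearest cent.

Tue: 06:15–15:28 = 9 h 13 min
Wed: 11:23–22:16 = 10 h 53 min
Thu: 10:50–19:17 = 8 h 27 min
Fri: 07:38–16:12 = 8 h 34 min
Sat: 08:12–18:37 = 10 h 25 min
Sun: 09:01–19:33 = 10 h 32 min
Total worked: 58 h 4 min = 3484 min.
Regular 40 h 0 min = 2400 min at $25.50/h; overtime 18 h 4 min = 1084 min at $38.25/h.
Pay = (2400 × $25.50 + 1084 × $38.25) ÷ 60 = $1711.05.

$1711.05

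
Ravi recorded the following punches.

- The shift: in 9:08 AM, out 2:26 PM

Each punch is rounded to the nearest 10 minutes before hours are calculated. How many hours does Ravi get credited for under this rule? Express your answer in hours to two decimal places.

The shift: in 9:08 AM→9:10 AM, out 2:26 PM→2:30 PM; 5 h 20 min

5.33 hours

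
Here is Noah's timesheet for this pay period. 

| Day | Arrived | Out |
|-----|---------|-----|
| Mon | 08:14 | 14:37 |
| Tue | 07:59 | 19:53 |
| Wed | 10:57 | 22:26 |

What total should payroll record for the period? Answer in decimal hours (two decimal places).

29.77 hours

Mon: 08:14–14:37 = 6 h 23 min
Tue: 07:59–19:53 = 11 h 54 min
Wed: 10:57–22:26 = 11 h 29 min
Total: 6 h 23 min + 11 h 54 min + 11 h 29 min = 29 h 46 min.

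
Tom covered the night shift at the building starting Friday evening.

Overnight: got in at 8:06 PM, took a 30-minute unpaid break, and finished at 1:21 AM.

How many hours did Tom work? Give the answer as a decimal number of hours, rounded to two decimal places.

4.75 hours

Overnight: 8:06 PM → midnight = 3 h 54 min; midnight → 1:21 AM = 1 h 21 min; span 5 h 15 min; less 30 min break → 4 h 45 min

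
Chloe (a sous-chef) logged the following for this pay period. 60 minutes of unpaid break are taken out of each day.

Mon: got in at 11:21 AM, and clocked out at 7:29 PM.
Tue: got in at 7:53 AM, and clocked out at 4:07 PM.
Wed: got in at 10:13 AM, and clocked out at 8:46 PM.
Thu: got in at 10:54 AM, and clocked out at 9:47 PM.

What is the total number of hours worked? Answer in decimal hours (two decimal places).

Mon: 11:21 AM–7:29 PM = 8 h 8 min; less 60 min break → 7 h 8 min
Tue: 7:53 AM–4:07 PM = 8 h 14 min; less 60 min break → 7 h 14 min
Wed: 10:13 AM–8:46 PM = 10 h 33 min; less 60 min break → 9 h 33 min
Thu: 10:54 AM–9:47 PM = 10 h 53 min; less 60 min break → 9 h 53 min
Total: 7 h 8 min + 7 h 14 min + 9 h 33 min + 9 h 53 min = 33 h 48 min.

33.80 hours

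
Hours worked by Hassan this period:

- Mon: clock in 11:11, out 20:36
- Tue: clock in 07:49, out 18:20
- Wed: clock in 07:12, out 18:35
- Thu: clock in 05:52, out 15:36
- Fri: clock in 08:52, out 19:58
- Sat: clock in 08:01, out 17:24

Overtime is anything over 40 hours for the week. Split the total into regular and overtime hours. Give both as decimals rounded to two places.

Regular 40.00 hours, overtime 21.53 hours

Mon: 11:11–20:36 = 9 h 25 min
Tue: 07:49–18:20 = 10 h 31 min
Wed: 07:12–18:35 = 11 h 23 min
Thu: 05:52–15:36 = 9 h 44 min
Fri: 08:52–19:58 = 11 h 6 min
Sat: 08:01–17:24 = 9 h 23 min
Total worked: 61 h 32 min = 61.53 h.
Threshold 40 h → overtime 21 h 32 min, regular 40 h 0 min.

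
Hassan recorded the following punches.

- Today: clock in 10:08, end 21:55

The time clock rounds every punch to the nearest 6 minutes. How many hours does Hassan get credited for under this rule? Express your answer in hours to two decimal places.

11.80 hours

Today: in 10:08→10:06, out 21:55→21:54; 11 h 48 min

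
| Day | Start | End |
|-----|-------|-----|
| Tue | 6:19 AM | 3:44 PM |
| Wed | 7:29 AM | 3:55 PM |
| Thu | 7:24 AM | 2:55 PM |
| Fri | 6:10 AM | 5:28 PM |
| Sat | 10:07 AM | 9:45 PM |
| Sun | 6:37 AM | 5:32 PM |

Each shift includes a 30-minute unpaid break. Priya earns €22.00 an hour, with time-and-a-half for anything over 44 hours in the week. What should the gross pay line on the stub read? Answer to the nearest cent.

Tue: 6:19 AM–3:44 PM = 9 h 25 min; less 30 min break → 8 h 55 min
Wed: 7:29 AM–3:55 PM = 8 h 26 min; less 30 min break → 7 h 56 min
Thu: 7:24 AM–2:55 PM = 7 h 31 min; less 30 min break → 7 h 1 min
Fri: 6:10 AM–5:28 PM = 11 h 18 min; less 30 min break → 10 h 48 min
Sat: 10:07 AM–9:45 PM = 11 h 38 min; less 30 min break → 11 h 8 min
Sun: 6:37 AM–5:32 PM = 10 h 55 min; less 30 min break → 10 h 25 min
Total worked: 56 h 13 min = 3373 min.
Regular 44 h 0 min = 2640 min at €22.00/h; overtime 12 h 13 min = 733 min at €33.00/h.
Pay = (2640 × €22.00 + 733 × €33.00) ÷ 60 = €1371.15.

€1371.15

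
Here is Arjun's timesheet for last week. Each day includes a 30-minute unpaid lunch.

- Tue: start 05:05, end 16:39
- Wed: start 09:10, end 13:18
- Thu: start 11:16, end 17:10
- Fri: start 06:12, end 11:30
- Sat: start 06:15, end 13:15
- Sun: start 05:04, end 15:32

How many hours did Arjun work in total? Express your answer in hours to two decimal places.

Tue: 05:05–16:39 = 11 h 34 min; less 30 min break → 11 h 4 min
Wed: 09:10–13:18 = 4 h 8 min; less 30 min break → 3 h 38 min
Thu: 11:16–17:10 = 5 h 54 min; less 30 min break → 5 h 24 min
Fri: 06:12–11:30 = 5 h 18 min; less 30 min break → 4 h 48 min
Sat: 06:15–13:15 = 7 h 0 min; less 30 min break → 6 h 30 min
Sun: 05:04–15:32 = 10 h 28 min; less 30 min break → 9 h 58 min
Total: 11 h 4 min + 3 h 38 min + 5 h 24 min + 4 h 48 min + 6 h 30 min + 9 h 58 min = 41 h 22 min.

41.37 hours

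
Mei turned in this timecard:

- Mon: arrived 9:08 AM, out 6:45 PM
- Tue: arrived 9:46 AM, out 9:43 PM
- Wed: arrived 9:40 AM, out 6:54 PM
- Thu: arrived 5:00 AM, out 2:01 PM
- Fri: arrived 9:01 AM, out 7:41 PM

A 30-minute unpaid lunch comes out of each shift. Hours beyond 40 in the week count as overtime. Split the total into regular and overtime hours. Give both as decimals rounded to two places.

Regular 40.00 hours, overtime 7.98 hours

Mon: 9:08 AM–6:45 PM = 9 h 37 min; less 30 min break → 9 h 7 min
Tue: 9:46 AM–9:43 PM = 11 h 57 min; less 30 min break → 11 h 27 min
Wed: 9:40 AM–6:54 PM = 9 h 14 min; less 30 min break → 8 h 44 min
Thu: 5:00 AM–2:01 PM = 9 h 1 min; less 30 min break → 8 h 31 min
Fri: 9:01 AM–7:41 PM = 10 h 40 min; less 30 min break → 10 h 10 min
Total worked: 47 h 59 min = 47.98 h.
Threshold 40 h → overtime 7 h 59 min, regular 40 h 0 min.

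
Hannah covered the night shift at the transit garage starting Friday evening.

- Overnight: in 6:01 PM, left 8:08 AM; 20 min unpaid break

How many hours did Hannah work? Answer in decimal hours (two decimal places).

Overnight: 6:01 PM → midnight = 5 h 59 min; midnight → 8:08 AM = 8 h 8 min; span 14 h 7 min; less 20 min break → 13 h 47 min

13.78 hours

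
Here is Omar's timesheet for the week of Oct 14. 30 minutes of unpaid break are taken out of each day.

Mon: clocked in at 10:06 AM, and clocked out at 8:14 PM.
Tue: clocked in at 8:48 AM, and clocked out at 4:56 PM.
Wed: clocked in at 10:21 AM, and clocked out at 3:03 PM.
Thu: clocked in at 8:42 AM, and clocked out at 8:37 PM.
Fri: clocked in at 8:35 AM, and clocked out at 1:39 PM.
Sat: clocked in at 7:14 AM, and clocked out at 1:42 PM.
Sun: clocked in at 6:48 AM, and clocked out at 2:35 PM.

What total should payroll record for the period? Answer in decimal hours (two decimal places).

50.70 hours

Mon: 10:06 AM–8:14 PM = 10 h 8 min; less 30 min break → 9 h 38 min
Tue: 8:48 AM–4:56 PM = 8 h 8 min; less 30 min break → 7 h 38 min
Wed: 10:21 AM–3:03 PM = 4 h 42 min; less 30 min break → 4 h 12 min
Thu: 8:42 AM–8:37 PM = 11 h 55 min; less 30 min break → 11 h 25 min
Fri: 8:35 AM–1:39 PM = 5 h 4 min; less 30 min break → 4 h 34 min
Sat: 7:14 AM–1:42 PM = 6 h 28 min; less 30 min break → 5 h 58 min
Sun: 6:48 AM–2:35 PM = 7 h 47 min; less 30 min break → 7 h 17 min
Total: 9 h 38 min + 7 h 38 min + 4 h 12 min + 11 h 25 min + 4 h 34 min + 5 h 58 min + 7 h 17 min = 50 h 42 min.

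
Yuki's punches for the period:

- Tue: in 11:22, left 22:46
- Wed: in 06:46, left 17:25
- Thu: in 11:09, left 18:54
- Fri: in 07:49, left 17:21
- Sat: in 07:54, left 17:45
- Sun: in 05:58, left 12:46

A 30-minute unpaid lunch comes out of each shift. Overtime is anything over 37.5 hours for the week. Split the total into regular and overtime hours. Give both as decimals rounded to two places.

Regular 37.50 hours, overtime 15.48 hours

Tue: 11:22–22:46 = 11 h 24 min; less 30 min break → 10 h 54 min
Wed: 06:46–17:25 = 10 h 39 min; less 30 min break → 10 h 9 min
Thu: 11:09–18:54 = 7 h 45 min; less 30 min break → 7 h 15 min
Fri: 07:49–17:21 = 9 h 32 min; less 30 min break → 9 h 2 min
Sat: 07:54–17:45 = 9 h 51 min; less 30 min break → 9 h 21 min
Sun: 05:58–12:46 = 6 h 48 min; less 30 min break → 6 h 18 min
Total worked: 52 h 59 min = 52.98 h.
Threshold 37.5 h → overtime 15 h 29 min, regular 37 h 30 min.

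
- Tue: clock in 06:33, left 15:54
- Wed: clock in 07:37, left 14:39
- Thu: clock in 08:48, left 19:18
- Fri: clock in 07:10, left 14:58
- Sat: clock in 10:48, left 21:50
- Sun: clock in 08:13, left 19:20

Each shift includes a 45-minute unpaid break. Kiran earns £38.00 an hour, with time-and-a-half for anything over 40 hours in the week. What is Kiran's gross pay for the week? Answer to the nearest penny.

Tue: 06:33–15:54 = 9 h 21 min; less 45 min break → 8 h 36 min
Wed: 07:37–14:39 = 7 h 2 min; less 45 min break → 6 h 17 min
Thu: 08:48–19:18 = 10 h 30 min; less 45 min break → 9 h 45 min
Fri: 07:10–14:58 = 7 h 48 min; less 45 min break → 7 h 3 min
Sat: 10:48–21:50 = 11 h 2 min; less 45 min break → 10 h 17 min
Sun: 08:13–19:20 = 11 h 7 min; less 45 min break → 10 h 22 min
Total worked: 52 h 20 min = 3140 min.
Regular 40 h 0 min = 2400 min at £38.00/h; overtime 12 h 20 min = 740 min at £57.00/h.
Pay = (2400 × £38.00 + 740 × £57.00) ÷ 60 = £2223.00.

£2223.00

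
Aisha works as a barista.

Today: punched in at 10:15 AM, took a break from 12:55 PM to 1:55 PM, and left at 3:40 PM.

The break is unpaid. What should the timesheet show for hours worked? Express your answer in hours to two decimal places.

Today: 10:15 AM–3:40 PM = 5 h 25 min; less 60 min break → 4 h 25 min

4.42 hours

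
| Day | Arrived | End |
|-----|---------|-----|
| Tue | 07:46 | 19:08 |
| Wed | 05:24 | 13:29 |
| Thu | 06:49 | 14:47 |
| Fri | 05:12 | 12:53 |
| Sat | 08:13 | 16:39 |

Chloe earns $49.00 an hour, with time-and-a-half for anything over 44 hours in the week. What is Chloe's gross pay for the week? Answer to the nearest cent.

Tue: 07:46–19:08 = 11 h 22 min
Wed: 05:24–13:29 = 8 h 5 min
Thu: 06:49–14:47 = 7 h 58 min
Fri: 05:12–12:53 = 7 h 41 min
Sat: 08:13–16:39 = 8 h 26 min
Total worked: 43 h 32 min = 2612 min.
Regular 43 h 32 min = 2612 min at $49.00/h; overtime 0 h 0 min = 0 min at $73.50/h.
Pay = (2612 × $49.00 + 0 × $73.50) ÷ 60 = $2133.13.

$2133.13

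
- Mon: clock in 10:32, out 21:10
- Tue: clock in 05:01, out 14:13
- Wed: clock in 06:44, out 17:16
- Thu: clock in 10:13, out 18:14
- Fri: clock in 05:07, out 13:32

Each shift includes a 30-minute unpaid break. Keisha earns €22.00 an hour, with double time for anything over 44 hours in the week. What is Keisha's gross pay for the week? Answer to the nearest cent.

Mon: 10:32–21:10 = 10 h 38 min; less 30 min break → 10 h 8 min
Tue: 05:01–14:13 = 9 h 12 min; less 30 min break → 8 h 42 min
Wed: 06:44–17:16 = 10 h 32 min; less 30 min break → 10 h 2 min
Thu: 10:13–18:14 = 8 h 1 min; less 30 min break → 7 h 31 min
Fri: 05:07–13:32 = 8 h 25 min; less 30 min break → 7 h 55 min
Total worked: 44 h 18 min = 2658 min.
Regular 44 h 0 min = 2640 min at €22.00/h; overtime 0 h 18 min = 18 min at €44.00/h.
Pay = (2640 × €22.00 + 18 × €44.00) ÷ 60 = €981.20.

€981.20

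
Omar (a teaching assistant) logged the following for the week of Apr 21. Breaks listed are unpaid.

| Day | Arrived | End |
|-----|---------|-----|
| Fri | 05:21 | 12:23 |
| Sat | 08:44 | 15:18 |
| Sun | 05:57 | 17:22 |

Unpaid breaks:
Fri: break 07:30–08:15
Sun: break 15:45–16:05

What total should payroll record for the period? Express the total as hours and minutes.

Fri: 05:21–12:23 = 7 h 2 min; less 45 min break → 6 h 17 min
Sat: 08:44–15:18 = 6 h 34 min
Sun: 05:57–17:22 = 11 h 25 min; less 20 min break → 11 h 5 min
Total: 6 h 17 min + 6 h 34 min + 11 h 5 min = 23 h 56 min.

23 h 56 min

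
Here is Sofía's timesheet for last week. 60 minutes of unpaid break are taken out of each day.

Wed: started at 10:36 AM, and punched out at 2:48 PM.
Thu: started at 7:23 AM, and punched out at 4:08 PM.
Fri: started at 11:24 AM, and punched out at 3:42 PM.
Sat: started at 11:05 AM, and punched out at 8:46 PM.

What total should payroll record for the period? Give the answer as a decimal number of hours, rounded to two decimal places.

Wed: 10:36 AM–2:48 PM = 4 h 12 min; less 60 min break → 3 h 12 min
Thu: 7:23 AM–4:08 PM = 8 h 45 min; less 60 min break → 7 h 45 min
Fri: 11:24 AM–3:42 PM = 4 h 18 min; less 60 min break → 3 h 18 min
Sat: 11:05 AM–8:46 PM = 9 h 41 min; less 60 min break → 8 h 41 min
Total: 3 h 12 min + 7 h 45 min + 3 h 18 min + 8 h 41 min = 22 h 56 min.

22.93 hours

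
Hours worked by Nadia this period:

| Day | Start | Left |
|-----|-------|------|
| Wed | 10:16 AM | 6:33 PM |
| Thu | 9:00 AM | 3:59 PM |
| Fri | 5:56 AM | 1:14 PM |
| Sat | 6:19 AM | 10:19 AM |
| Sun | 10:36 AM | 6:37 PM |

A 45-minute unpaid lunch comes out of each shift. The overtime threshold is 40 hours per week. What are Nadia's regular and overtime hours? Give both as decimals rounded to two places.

Regular 30.83 hours, overtime 0.00 hours

Wed: 10:16 AM–6:33 PM = 8 h 17 min; less 45 min break → 7 h 32 min
Thu: 9:00 AM–3:59 PM = 6 h 59 min; less 45 min break → 6 h 14 min
Fri: 5:56 AM–1:14 PM = 7 h 18 min; less 45 min break → 6 h 33 min
Sat: 6:19 AM–10:19 AM = 4 h 0 min; less 45 min break → 3 h 15 min
Sun: 10:36 AM–6:37 PM = 8 h 1 min; less 45 min break → 7 h 16 min
Total worked: 30 h 50 min = 30.83 h.
Threshold 40 h → overtime 0 h 0 min, regular 30 h 50 min.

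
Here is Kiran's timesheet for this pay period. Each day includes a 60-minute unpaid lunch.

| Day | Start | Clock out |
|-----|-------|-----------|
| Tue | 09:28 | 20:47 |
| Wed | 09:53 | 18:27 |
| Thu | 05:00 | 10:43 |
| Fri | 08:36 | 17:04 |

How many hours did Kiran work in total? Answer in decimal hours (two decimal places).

Tue: 09:28–20:47 = 11 h 19 min; less 60 min break → 10 h 19 min
Wed: 09:53–18:27 = 8 h 34 min; less 60 min break → 7 h 34 min
Thu: 05:00–10:43 = 5 h 43 min; less 60 min break → 4 h 43 min
Fri: 08:36–17:04 = 8 h 28 min; less 60 min break → 7 h 28 min
Total: 10 h 19 min + 7 h 34 min + 4 h 43 min + 7 h 28 min = 30 h 4 min.

30.07 hours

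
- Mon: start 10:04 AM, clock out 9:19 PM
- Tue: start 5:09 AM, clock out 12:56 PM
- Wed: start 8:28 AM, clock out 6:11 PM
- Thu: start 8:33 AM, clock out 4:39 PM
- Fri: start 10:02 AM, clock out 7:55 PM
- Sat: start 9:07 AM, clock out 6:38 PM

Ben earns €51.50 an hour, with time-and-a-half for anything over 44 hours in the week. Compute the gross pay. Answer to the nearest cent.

Mon: 10:04 AM–9:19 PM = 11 h 15 min
Tue: 5:09 AM–12:56 PM = 7 h 47 min
Wed: 8:28 AM–6:11 PM = 9 h 43 min
Thu: 8:33 AM–4:39 PM = 8 h 6 min
Fri: 10:02 AM–7:55 PM = 9 h 53 min
Sat: 9:07 AM–6:38 PM = 9 h 31 min
Total worked: 56 h 15 min = 3375 min.
Regular 44 h 0 min = 2640 min at €51.50/h; overtime 12 h 15 min = 735 min at €77.25/h.
Pay = (2640 × €51.50 + 735 × €77.25) ÷ 60 = €3212.31.

€3212.31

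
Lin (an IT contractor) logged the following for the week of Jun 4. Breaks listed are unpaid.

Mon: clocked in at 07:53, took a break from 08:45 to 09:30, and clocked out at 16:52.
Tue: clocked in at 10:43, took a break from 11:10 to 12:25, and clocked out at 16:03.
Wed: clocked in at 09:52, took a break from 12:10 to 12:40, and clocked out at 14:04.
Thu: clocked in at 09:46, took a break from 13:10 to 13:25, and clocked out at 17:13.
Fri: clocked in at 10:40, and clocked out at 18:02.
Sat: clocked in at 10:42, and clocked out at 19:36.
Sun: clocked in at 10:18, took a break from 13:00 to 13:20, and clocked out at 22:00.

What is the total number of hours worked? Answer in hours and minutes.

50 h 51 min

Mon: 07:53–16:52 = 8 h 59 min; less 45 min break → 8 h 14 min
Tue: 10:43–16:03 = 5 h 20 min; less 75 min break → 4 h 5 min
Wed: 09:52–14:04 = 4 h 12 min; less 30 min break → 3 h 42 min
Thu: 09:46–17:13 = 7 h 27 min; less 15 min break → 7 h 12 min
Fri: 10:40–18:02 = 7 h 22 min
Sat: 10:42–19:36 = 8 h 54 min
Sun: 10:18–22:00 = 11 h 42 min; less 20 min break → 11 h 22 min
Total: 8 h 14 min + 4 h 5 min + 3 h 42 min + 7 h 12 min + 7 h 22 min + 8 h 54 min + 11 h 22 min = 50 h 51 min.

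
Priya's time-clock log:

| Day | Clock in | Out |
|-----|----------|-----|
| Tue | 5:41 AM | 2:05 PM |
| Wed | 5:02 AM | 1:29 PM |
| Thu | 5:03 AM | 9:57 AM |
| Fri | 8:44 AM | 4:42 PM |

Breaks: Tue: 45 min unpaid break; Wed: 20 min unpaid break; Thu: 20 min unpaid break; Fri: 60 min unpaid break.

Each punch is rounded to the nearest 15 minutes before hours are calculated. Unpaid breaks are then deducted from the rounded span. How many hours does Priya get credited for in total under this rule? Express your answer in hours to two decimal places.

27.33 hours

Tue: in 5:41 AM→5:45 AM, out 2:05 PM→2:00 PM; 8 h 15 min − 45 min = 7 h 30 min
Wed: in 5:02 AM→5:00 AM, out 1:29 PM→1:30 PM; 8 h 30 min − 20 min = 8 h 10 min
Thu: in 5:03 AM→5:00 AM, out 9:57 AM→10:00 AM; 5 h 0 min − 20 min = 4 h 40 min
Fri: in 8:44 AM→8:45 AM, out 4:42 PM→4:45 PM; 8 h 0 min − 60 min = 7 h 0 min
Total credited: 27 h 20 min.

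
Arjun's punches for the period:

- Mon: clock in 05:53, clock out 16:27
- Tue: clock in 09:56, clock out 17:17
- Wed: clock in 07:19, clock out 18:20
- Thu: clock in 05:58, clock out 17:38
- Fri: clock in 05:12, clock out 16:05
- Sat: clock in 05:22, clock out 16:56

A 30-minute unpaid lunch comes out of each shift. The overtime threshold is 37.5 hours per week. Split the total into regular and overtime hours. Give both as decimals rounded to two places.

Mon: 05:53–16:27 = 10 h 34 min; less 30 min break → 10 h 4 min
Tue: 09:56–17:17 = 7 h 21 min; less 30 min break → 6 h 51 min
Wed: 07:19–18:20 = 11 h 1 min; less 30 min break → 10 h 31 min
Thu: 05:58–17:38 = 11 h 40 min; less 30 min break → 11 h 10 min
Fri: 05:12–16:05 = 10 h 53 min; less 30 min break → 10 h 23 min
Sat: 05:22–16:56 = 11 h 34 min; less 30 min break → 11 h 4 min
Total worked: 60 h 3 min = 60.05 h.
Threshold 37.5 h → overtime 22 h 33 min, regular 37 h 30 min.

Regular 37.50 hours, overtime 22.55 hours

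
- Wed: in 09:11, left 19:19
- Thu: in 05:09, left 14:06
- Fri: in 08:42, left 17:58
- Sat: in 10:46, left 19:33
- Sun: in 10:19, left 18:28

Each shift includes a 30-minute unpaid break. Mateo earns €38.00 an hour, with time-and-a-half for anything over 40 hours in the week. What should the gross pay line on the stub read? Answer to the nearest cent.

Wed: 09:11–19:19 = 10 h 8 min; less 30 min break → 9 h 38 min
Thu: 05:09–14:06 = 8 h 57 min; less 30 min break → 8 h 27 min
Fri: 08:42–17:58 = 9 h 16 min; less 30 min break → 8 h 46 min
Sat: 10:46–19:33 = 8 h 47 min; less 30 min break → 8 h 17 min
Sun: 10:19–18:28 = 8 h 9 min; less 30 min break → 7 h 39 min
Total worked: 42 h 47 min = 2567 min.
Regular 40 h 0 min = 2400 min at €38.00/h; overtime 2 h 47 min = 167 min at €57.00/h.
Pay = (2400 × €38.00 + 167 × €57.00) ÷ 60 = €1678.65.

€1678.65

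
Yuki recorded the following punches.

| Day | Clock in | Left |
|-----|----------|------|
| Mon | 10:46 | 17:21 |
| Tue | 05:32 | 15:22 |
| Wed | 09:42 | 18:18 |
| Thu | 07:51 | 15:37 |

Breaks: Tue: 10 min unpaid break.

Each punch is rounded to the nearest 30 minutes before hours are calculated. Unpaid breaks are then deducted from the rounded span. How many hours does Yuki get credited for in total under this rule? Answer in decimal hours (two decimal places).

Mon: in 10:46→11:00, out 17:21→17:30; 6 h 30 min
Tue: in 05:32→05:30, out 15:22→15:30; 10 h 0 min − 10 min = 9 h 50 min
Wed: in 09:42→09:30, out 18:18→18:30; 9 h 0 min
Thu: in 07:51→08:00, out 15:37→15:30; 7 h 30 min
Total credited: 32 h 50 min.

32.83 hours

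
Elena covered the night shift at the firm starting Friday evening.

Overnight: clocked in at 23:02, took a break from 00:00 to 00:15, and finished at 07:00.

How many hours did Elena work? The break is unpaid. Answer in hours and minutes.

Overnight: 23:02 → midnight = 0 h 58 min; midnight → 07:00 = 7 h 0 min; span 7 h 58 min; less 15 min break → 7 h 43 min

7 h 43 min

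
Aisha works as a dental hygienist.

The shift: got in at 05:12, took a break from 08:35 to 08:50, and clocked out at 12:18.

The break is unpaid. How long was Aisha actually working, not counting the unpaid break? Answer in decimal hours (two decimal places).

The shift: 05:12–12:18 = 7 h 6 min; less 15 min break → 6 h 51 min

6.85 hours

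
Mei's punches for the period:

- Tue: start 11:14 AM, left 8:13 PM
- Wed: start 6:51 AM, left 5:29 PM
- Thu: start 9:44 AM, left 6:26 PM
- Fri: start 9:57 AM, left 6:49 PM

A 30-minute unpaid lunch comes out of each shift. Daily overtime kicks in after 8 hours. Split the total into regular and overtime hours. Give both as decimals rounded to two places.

Tue: 11:14 AM–8:13 PM = 8 h 59 min; less 30 min break → 8 h 29 min
Wed: 6:51 AM–5:29 PM = 10 h 38 min; less 30 min break → 10 h 8 min
Thu: 9:44 AM–6:26 PM = 8 h 42 min; less 30 min break → 8 h 12 min
Fri: 9:57 AM–6:49 PM = 8 h 52 min; less 30 min break → 8 h 22 min
Tue reg 8 h 0 min / OT 0 h 29 min; Wed reg 8 h 0 min / OT 2 h 8 min; Thu reg 8 h 0 min / OT 0 h 12 min; Fri reg 8 h 0 min / OT 0 h 22 min.
Totals: regular 32 h 0 min, overtime 3 h 11 min.

Regular 32.00 hours, overtime 3.18 hours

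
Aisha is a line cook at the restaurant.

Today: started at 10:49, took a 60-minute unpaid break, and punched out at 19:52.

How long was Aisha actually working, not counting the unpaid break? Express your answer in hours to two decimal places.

Today: 10:49–19:52 = 9 h 3 min; less 60 min break → 8 h 3 min

8.05 hours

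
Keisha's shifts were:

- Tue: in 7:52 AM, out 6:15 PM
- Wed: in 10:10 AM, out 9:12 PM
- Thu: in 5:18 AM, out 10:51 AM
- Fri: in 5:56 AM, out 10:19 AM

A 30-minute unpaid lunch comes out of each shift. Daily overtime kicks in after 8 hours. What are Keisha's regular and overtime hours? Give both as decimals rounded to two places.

Tue: 7:52 AM–6:15 PM = 10 h 23 min; less 30 min break → 9 h 53 min
Wed: 10:10 AM–9:12 PM = 11 h 2 min; less 30 min break → 10 h 32 min
Thu: 5:18 AM–10:51 AM = 5 h 33 min; less 30 min break → 5 h 3 min
Fri: 5:56 AM–10:19 AM = 4 h 23 min; less 30 min break → 3 h 53 min
Tue reg 8 h 0 min / OT 1 h 53 min; Wed reg 8 h 0 min / OT 2 h 32 min; Thu reg 5 h 3 min / OT 0 h 0 min; Fri reg 3 h 53 min / OT 0 h 0 min.
Totals: regular 24 h 56 min, overtime 4 h 25 min.

Regular 24.93 hours, overtime 4.42 hours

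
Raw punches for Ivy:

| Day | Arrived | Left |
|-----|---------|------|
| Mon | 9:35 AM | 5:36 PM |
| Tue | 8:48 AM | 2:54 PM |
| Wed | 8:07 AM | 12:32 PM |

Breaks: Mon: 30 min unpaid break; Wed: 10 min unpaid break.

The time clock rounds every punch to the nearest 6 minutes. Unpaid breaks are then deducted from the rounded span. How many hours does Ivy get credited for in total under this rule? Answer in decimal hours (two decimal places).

Mon: in 9:35 AM→9:36 AM, out 5:36 PM→5:36 PM; 8 h 0 min − 30 min = 7 h 30 min
Tue: in 8:48 AM→8:48 AM, out 2:54 PM→2:54 PM; 6 h 6 min
Wed: in 8:07 AM→8:06 AM, out 12:32 PM→12:30 PM; 4 h 24 min − 10 min = 4 h 14 min
Total credited: 17 h 50 min.

17.83 hours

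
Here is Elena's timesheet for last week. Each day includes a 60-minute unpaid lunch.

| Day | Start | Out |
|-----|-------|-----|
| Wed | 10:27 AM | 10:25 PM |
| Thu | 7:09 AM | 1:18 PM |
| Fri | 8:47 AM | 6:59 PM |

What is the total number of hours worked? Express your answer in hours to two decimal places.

Wed: 10:27 AM–10:25 PM = 11 h 58 min; less 60 min break → 10 h 58 min
Thu: 7:09 AM–1:18 PM = 6 h 9 min; less 60 min break → 5 h 9 min
Fri: 8:47 AM–6:59 PM = 10 h 12 min; less 60 min break → 9 h 12 min
Total: 10 h 58 min + 5 h 9 min + 9 h 12 min = 25 h 19 min.

25.32 hours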